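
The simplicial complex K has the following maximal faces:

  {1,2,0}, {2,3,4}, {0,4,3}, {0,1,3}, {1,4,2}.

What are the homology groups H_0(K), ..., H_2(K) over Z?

H_0 ≅ Z,  H_1 ≅ Z,  H_2 = 0.

Order the vertices as 0 < 1 < 2 < 3 < 4. Listing each simplex with vertices in this order, K has dimension 2 with simplices:

  0-simplices (5): [0], [1], [2], [3], [4]
  1-simplices (10): [0,1], [0,2], [0,3], [0,4], [1,2], [1,3], [1,4], [2,3], [2,4], [3,4]
  2-simplices (5): [0,1,2], [0,1,3], [0,3,4], [1,2,4], [2,3,4]

Hence C_0 ≅ Z^5, C_1 ≅ Z^10, C_2 ≅ Z^5.

Boundary ∂_1: C_1 → C_0 sends each edge [p,q] (with p < q) to q − p.
As a 5×10 matrix over Z this has rank 4, with invariant factors (1,1,1,1).

∂_2: C_2 → C_1 maps a triangle to the signed sum of its edges. For instance
  ∂[0,1,2] = [1,2] − [0,2] + [0,1],
  ∂[0,3,4] = [3,4] − [0,4] + [0,3].
As a 10×5 matrix over Z this has rank 5, with invariant factors (1,1,1,1,1).

Now H_k = ker ∂_k / im ∂_{k+1}, so:

  H_0: rank C_0 − rank ∂_1 = 5 − 4 = 1, and the invariant factors of ∂_1 are all 1, so H_0 = Z.
  H_1: rank ker ∂_1 − rank ∂_2 = (10 − 4) − 5 = 1, and the invariant factors of ∂_2 are all 1, so H_1 = Z.
  H_2: rank ker ∂_2 − rank ∂_3 = (5 − 5) − 0 = 0, and there is no ∂_3, so H_2 = 0.

As a check, the Euler characteristic is 5 − 10 + 5 = 0, which agrees with 1 − 1 + 0 = 0.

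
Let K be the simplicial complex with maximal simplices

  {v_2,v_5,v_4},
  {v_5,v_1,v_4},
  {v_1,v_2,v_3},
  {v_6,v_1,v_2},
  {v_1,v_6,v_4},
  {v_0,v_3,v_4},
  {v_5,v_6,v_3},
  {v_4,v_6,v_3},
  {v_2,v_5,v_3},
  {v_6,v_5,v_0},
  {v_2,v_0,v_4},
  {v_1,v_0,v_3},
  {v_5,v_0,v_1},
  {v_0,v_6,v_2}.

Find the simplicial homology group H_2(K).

Fix the vertex order v_0 < v_1 < v_2 < v_3 < v_4 < v_5 < v_6 and write every simplex with vertices in increasing order. Then dim K = 2 and the simplices of K are:

  0-simplices (7): [v_0], [v_1], [v_2], [v_3], [v_4], [v_5], [v_6]
  1-simplices (21): (21 of them)
  2-simplices (14): (14 of them)

Hence C_0 ≅ Z^7, C_1 ≅ Z^21, C_2 ≅ Z^14.

The boundary map ∂_1: C_1 → C_0 sends each edge [p,q] (with p < q) to q − p. For instance
  ∂[v_0,v_2] = [v_2] − [v_0].
This gives a 7×21 integer matrix of rank 6; reducing to Smith normal form yields diagonal entries (1,1,1,1,1,1).

Boundary ∂_2: C_2 → C_1 maps a triangle to the signed sum of its edges. For instance
  ∂[v_0,v_5,v_6] = [v_5,v_6] − [v_0,v_6] + [v_0,v_5],
  ∂[v_0,v_2,v_6] = [v_2,v_6] − [v_0,v_6] + [v_0,v_2].
As a 21×14 matrix over Z this has rank 13, with invariant factors (1,1,1,1,1,1,1,1,1,1,1,1,1).

From H_k ≅ ker(∂_k) / im(∂_{k+1}) we obtain:

  H_2: rank ker ∂_2 − rank ∂_3 = (14 − 13) − 0 = 1, and there is no ∂_3, so H_2 = Z.

(K is a triangulation of the torus T^2.)

H_2 = Z.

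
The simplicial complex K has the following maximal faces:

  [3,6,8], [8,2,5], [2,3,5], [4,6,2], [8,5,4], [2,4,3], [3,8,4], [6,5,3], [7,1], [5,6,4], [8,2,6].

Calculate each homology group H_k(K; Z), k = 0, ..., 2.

H_0 = Z^2,  H_1 = Z/2,  H_2 = 0.

K has 8 vertices, 16 edges, 10 triangles.
rank ∂_0 = 0, rank ∂_1 = 6 ⇒ b_0 = 8 − 0 − 6 = 2; all invariant factors of ∂_1 are 1 so no torsion. So H_0 ≅ Z^2.
rank ∂_1 = 6, rank ∂_2 = 10 ⇒ b_1 = 16 − 6 − 10 = 0; ∂_2 has invariant factor(s) [2] giving torsion. So H_1 ≅ Z/2.
rank ∂_2 = 10, rank ∂_3 = 0 ⇒ b_2 = 10 − 10 − 0 = 0. So H_2 ≅ 0.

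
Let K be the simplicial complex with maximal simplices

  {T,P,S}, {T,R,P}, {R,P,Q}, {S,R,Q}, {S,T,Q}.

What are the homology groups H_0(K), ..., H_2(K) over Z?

H_0 = Z,  H_1 = Z,  H_2 = 0.

Order the vertices as P < Q < R < S < T. Listing each simplex with vertices in this order, K has dimension 2 with simplices:

  0-simplices (5): P, Q, R, S, T
  1-simplices (10): PQ, PR, PS, PT, QR, QS, QT, RS, RT, ST
  2-simplices (5): PQR, PRT, PST, QRS, QST

Hence C_0 ≅ Z^5, C_1 ≅ Z^10, C_2 ≅ Z^5.

∂_1: C_1 → C_0 sends each edge [p,q] (with p < q) to q − p. For instance
  ∂RS = S − R.
As a 5×10 matrix over Z this has rank 4, with invariant factors (1,1,1,1).

∂_2: C_2 → C_1 acts by ∂[p,q,r] = [q,r] − [p,r] + [p,q]. For instance
  ∂QST = ST − QT + QS,
  ∂PST = ST − PT + PS.
The 10×5 boundary matrix has rank 5 and Smith normal form diag(1,1,1,1,1).

Now H_k = ker ∂_k / im ∂_{k+1}, so:

  H_0: rank C_0 − rank ∂_1 = 5 − 4 = 1, and the invariant factors of ∂_1 are all 1, so H_0 = Z.
  H_1: rank ker ∂_1 − rank ∂_2 = (10 − 4) − 5 = 1, and the invariant factors of ∂_2 are all 1, so H_1 = Z.
  H_2: rank ker ∂_2 − rank ∂_3 = (5 − 5) − 0 = 0, and there is no ∂_3, so H_2 = 0.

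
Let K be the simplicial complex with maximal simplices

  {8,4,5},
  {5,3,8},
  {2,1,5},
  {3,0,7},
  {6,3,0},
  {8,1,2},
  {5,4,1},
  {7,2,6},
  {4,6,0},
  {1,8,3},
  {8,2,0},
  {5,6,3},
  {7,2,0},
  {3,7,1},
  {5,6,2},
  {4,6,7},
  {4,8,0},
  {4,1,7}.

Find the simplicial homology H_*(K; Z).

Take the total order 0 < 1 < 2 < 3 < 4 < 5 < 6 < 7 < 8 on the vertex set. Then K (dimension 2) consists of the simplices:

  0-simplices (9): [0], [1], [2], [3], [4], [5], [6], [7], [8]
  1-simplices (27): (27 of them)
  2-simplices (18): [0,2,7], [0,2,8], [0,3,6], [0,3,7], [0,4,6], [0,4,8], [1,2,5], [1,2,8], [1,3,7], [1,3,8], [1,4,5], [1,4,7], [2,5,6], [2,6,7], [3,5,6], [3,5,8], [4,5,8], [4,6,7]

giving chain groups C_0 ≅ Z^9, C_1 ≅ Z^27, C_2 ≅ Z^18.

∂_1: C_1 → C_0 sends each edge [p,q] (with p < q) to q − p.
The resulting 9×27 matrix has rank 8, and its Smith normal form has invariant factors (1,1,1,1,1,1,1,1).

The boundary map ∂_2: C_2 → C_1 maps a triangle to the signed sum of its edges. For instance
  ∂[4,6,7] = [6,7] − [4,7] + [4,6],
  ∂[3,5,6] = [5,6] − [3,6] + [3,5].
This gives a 27×18 integer matrix of rank 18; reducing to Smith normal form yields diagonal entries (1,1,1,1,1,1,1,1,1,1,1,1,1,1,1,1,1,2).

Reading off H_k = ker ∂_k / im ∂_{k+1}:

  H_0: rank C_0 − rank ∂_1 = 9 − 8 = 1, and the invariant factors of ∂_1 are all 1, so H_0 ≅ Z.
  H_1: rank ker ∂_1 − rank ∂_2 = (27 − 8) − 18 = 1, and ∂_2 has invariant factor 2 > 1, so H_1 ≅ Z ⊕ Z/2Z.
  H_2: rank ker ∂_2 − rank ∂_3 = (18 − 18) − 0 = 0, and there is no ∂_3, so H_2 ≅ 0.

As a check, the Euler characteristic is 9 − 27 + 18 = 0, which agrees with 1 − 1 + 0 = 0.

H_0 ≅ Z,  H_1 ≅ Z ⊕ Z/2Z,  H_2 = 0.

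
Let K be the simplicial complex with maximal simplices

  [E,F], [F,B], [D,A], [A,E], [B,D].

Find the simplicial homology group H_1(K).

We work with the vertex ordering A < B < D < E < F. The simplices of K, each written with vertices in increasing order, are:

  0-simplices (5): A, B, D, E, F
  1-simplices (5): AD, AE, BD, BF, EF

so the chain groups are C_0 ≅ Z^5, C_1 ≅ Z^5.

∂_1: C_1 → C_0 sends each edge [p,q] (with p < q) to q − p. For instance
  ∂BD = D − B.
The 5×5 boundary matrix has rank 4 and Smith normal form diag(1,1,1,1).

Now H_k = ker ∂_k / im ∂_{k+1}, so:

  H_1: rank ker ∂_1 − rank ∂_2 = (5 − 4) − 0 = 1, and there is no ∂_2, so H_1 = Z.

H_1 ≅ Z.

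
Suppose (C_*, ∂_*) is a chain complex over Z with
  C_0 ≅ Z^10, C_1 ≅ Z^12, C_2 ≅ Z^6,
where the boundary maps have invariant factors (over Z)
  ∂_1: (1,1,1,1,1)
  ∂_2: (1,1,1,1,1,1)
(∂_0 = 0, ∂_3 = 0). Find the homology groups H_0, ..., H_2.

H_0 ≅ Z^5,  H_1 ≅ Z,  H_2 = 0.

H_0: b_0 = 10 − 0 − 5 = 5; torsion from ∂_1 factors > 1: none. So H_0 ≅ Z^5.
H_1: b_1 = 12 − 5 − 6 = 1; torsion from ∂_2 factors > 1: none. So H_1 ≅ Z.
H_2: b_2 = 6 − 6 − 0 = 0; torsion from ∂_3 factors > 1: none. So H_2 ≅ 0.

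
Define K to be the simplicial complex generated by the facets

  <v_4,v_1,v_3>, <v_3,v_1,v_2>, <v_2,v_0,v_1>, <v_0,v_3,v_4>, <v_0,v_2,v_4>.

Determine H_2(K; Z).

Fix the vertex order v_0 < v_1 < v_2 < v_3 < v_4 and write every simplex with vertices in increasing order. Then dim K = 2 and the simplices of K are:

  0-simplices (5): [v_0], [v_1], [v_2], [v_3], [v_4]
  1-simplices (10): [v_0,v_1], [v_0,v_2], [v_0,v_3], [v_0,v_4], [v_1,v_2], [v_1,v_3], [v_1,v_4], [v_2,v_3], [v_2,v_4], [v_3,v_4]
  2-simplices (5): [v_0,v_1,v_2], [v_0,v_2,v_4], [v_0,v_3,v_4], [v_1,v_2,v_3], [v_1,v_3,v_4]

Hence C_0 ≅ Z^5, C_1 ≅ Z^10, C_2 ≅ Z^5.

Boundary ∂_1: C_1 → C_0 maps an edge to its endpoints' difference, ∂[p,q] = q − p. For instance
  ∂[v_1,v_3] = [v_3] − [v_1].
This gives a 5×10 integer matrix of rank 4; reducing to Smith normal form yields diagonal entries (1,1,1,1).

Boundary ∂_2: C_2 → C_1 acts by ∂[p,q,r] = [q,r] − [p,r] + [p,q]. For instance
  ∂[v_1,v_2,v_3] = [v_2,v_3] − [v_1,v_3] + [v_1,v_2],
  ∂[v_0,v_1,v_2] = [v_1,v_2] − [v_0,v_2] + [v_0,v_1].
The resulting 10×5 matrix has rank 5, and its Smith normal form has invariant factors (1,1,1,1,1).

Now H_k = ker ∂_k / im ∂_{k+1}, so:

  H_2: rank ker ∂_2 − rank ∂_3 = (5 − 5) − 0 = 0, and there is no ∂_3, so H_2 ≅ 0.

H_2 = 0.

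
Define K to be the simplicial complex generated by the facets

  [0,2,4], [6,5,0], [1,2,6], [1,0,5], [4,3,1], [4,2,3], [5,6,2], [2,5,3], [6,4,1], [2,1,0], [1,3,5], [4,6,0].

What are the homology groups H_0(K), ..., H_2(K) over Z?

H_0 = Z,  H_1 = Z/2,  H_2 = 0.

We work with the vertex ordering 0 < 1 < 2 < 3 < 4 < 5 < 6. The simplices of K, each written with vertices in increasing order, are:

  0-simplices (7): [0], [1], [2], [3], [4], [5], [6]
  1-simplices (18): [0,1], [0,2], [0,4], [0,5], [0,6], [1,2], [1,3], [1,4], [1,5], [1,6], [2,3], [2,4], [2,5], [2,6], [3,4], [3,5], [4,6], [5,6]
  2-simplices (12): [0,1,2], [0,1,5], [0,2,4], [0,4,6], [0,5,6], [1,2,6], [1,3,4], [1,3,5], [1,4,6], [2,3,4], [2,3,5], [2,5,6]

so the chain groups are C_0 ≅ Z^7, C_1 ≅ Z^18, C_2 ≅ Z^12.

The boundary map ∂_1: C_1 → C_0 is given by ∂[p,q] = [q] − [p].
This gives a 7×18 integer matrix of rank 6; reducing to Smith normal form yields diagonal entries (1,1,1,1,1,1).

Boundary ∂_2: C_2 → C_1 maps a triangle to the signed sum of its edges. For instance
  ∂[1,3,4] = [3,4] − [1,4] + [1,3],
  ∂[0,1,5] = [1,5] − [0,5] + [0,1].
The resulting 18×12 matrix has rank 12, and its Smith normal form has invariant factors (1,1,1,1,1,1,1,1,1,1,1,2).

Now H_k = ker ∂_k / im ∂_{k+1}, so:

  H_0: rank C_0 − rank ∂_1 = 7 − 6 = 1, and the invariant factors of ∂_1 are all 1, so H_0 ≅ Z.
  H_1: rank ker ∂_1 − rank ∂_2 = (18 − 6) − 12 = 0, and ∂_2 has invariant factor 2 > 1, so H_1 ≅ Z/2.
  H_2: rank ker ∂_2 − rank ∂_3 = (12 − 12) − 0 = 0, and there is no ∂_3, so H_2 ≅ 0.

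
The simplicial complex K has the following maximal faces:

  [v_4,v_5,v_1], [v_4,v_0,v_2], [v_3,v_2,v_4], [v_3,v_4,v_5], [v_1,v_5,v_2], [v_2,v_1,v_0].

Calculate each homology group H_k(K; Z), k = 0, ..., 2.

K has 6 vertices, 12 edges, 6 triangles.
rank ∂_0 = 0, rank ∂_1 = 5 ⇒ b_0 = 6 − 0 − 5 = 1; all invariant factors of ∂_1 are 1 so no torsion. So H_0 ≅ Z.
rank ∂_1 = 5, rank ∂_2 = 6 ⇒ b_1 = 12 − 5 − 6 = 1; all invariant factors of ∂_2 are 1 so no torsion. So H_1 ≅ Z.
rank ∂_2 = 6, rank ∂_3 = 0 ⇒ b_2 = 6 − 6 − 0 = 0. So H_2 ≅ 0.

H_0 = Z,  H_1 = Z,  H_2 = 0.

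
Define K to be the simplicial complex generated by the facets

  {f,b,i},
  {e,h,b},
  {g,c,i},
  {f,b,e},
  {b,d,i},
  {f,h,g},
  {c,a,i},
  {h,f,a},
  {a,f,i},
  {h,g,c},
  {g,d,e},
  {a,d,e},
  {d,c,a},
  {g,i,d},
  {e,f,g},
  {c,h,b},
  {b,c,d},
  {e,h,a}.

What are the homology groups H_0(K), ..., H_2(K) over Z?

H_0 = Z,  H_1 = Z ⊕ Z/2,  H_2 = 0.

We work with the vertex ordering a < b < c < d < e < f < g < h < i. The simplices of K, each written with vertices in increasing order, are:

  0-simplices (9): a, b, c, d, e, f, g, h, i
  1-simplices (27): ac, ad, ae, af, ah, ai, bc, bd, be, bf, bh, bi, cd, cg, ch, ci, de, dg, di, ef, eg, eh, fg, fh, fi, gh, gi
  2-simplices (18): acd, aci, ade, aeh, afh, afi, bcd, bch, bdi, bef, beh, bfi, cgh, cgi, deg, dgi, efg, fgh

giving chain groups C_0 ≅ Z^9, C_1 ≅ Z^27, C_2 ≅ Z^18.

∂_1: C_1 → C_0 maps an edge to its endpoints' difference, ∂[p,q] = q − p.
As a 9×27 matrix over Z this has rank 8, with invariant factors (1,1,1,1,1,1,1,1).

The boundary map ∂_2: C_2 → C_1 sends each 2-simplex [p,q,r] to [q,r] − [p,r] + [p,q]. For instance
  ∂dgi = gi − di + dg,
  ∂beh = eh − bh + be.
The 27×18 boundary matrix has rank 18 and Smith normal form diag(1,1,1,1,1,1,1,1,1,1,1,1,1,1,1,1,1,2).

From H_k ≅ ker(∂_k) / im(∂_{k+1}) we obtain:

  H_0: rank C_0 − rank ∂_1 = 9 − 8 = 1, and the invariant factors of ∂_1 are all 1, so H_0 = Z.
  H_1: rank ker ∂_1 − rank ∂_2 = (27 − 8) − 18 = 1, and ∂_2 has invariant factor 2 > 1, so H_1 = Z ⊕ Z/2.
  H_2: rank ker ∂_2 − rank ∂_3 = (18 − 18) − 0 = 0, and there is no ∂_3, so H_2 = 0.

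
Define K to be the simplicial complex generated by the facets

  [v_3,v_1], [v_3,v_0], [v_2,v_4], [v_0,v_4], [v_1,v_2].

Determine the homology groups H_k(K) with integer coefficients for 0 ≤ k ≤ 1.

H_0 = Z,  H_1 = Z.

Order the vertices as v_0 < v_1 < v_2 < v_3 < v_4. Listing each simplex with vertices in this order, K has dimension 1 with simplices:

  0-simplices (5): [v_0], [v_1], [v_2], [v_3], [v_4]
  1-simplices (5): [v_0,v_3], [v_0,v_4], [v_1,v_2], [v_1,v_3], [v_2,v_4]

Hence C_0 ≅ Z^5, C_1 ≅ Z^5.

The boundary map ∂_1: C_1 → C_0 maps an edge to its endpoints' difference, ∂[p,q] = q − p.
The resulting 5×5 matrix has rank 4, and its Smith normal form has invariant factors (1,1,1,1).

From H_k ≅ ker(∂_k) / im(∂_{k+1}) we obtain:

  H_0: rank C_0 − rank ∂_1 = 5 − 4 = 1, and the invariant factors of ∂_1 are all 1, so H_0 = Z.
  H_1: rank ker ∂_1 − rank ∂_2 = (5 − 4) − 0 = 1, and there is no ∂_2, so H_1 = Z.

(K is a triangulation of the circle S^1.)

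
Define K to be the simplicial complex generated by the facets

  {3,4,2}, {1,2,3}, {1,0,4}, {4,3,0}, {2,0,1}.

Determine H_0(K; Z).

H_0 = Z.

Order the vertices as 0 < 1 < 2 < 3 < 4. Listing each simplex with vertices in this order, K has dimension 2 with simplices:

  0-simplices (5): [0], [1], [2], [3], [4]
  1-simplices (10): [0,1], [0,2], [0,3], [0,4], [1,2], [1,3], [1,4], [2,3], [2,4], [3,4]
  2-simplices (5): [0,1,2], [0,1,4], [0,3,4], [1,2,3], [2,3,4]

giving chain groups C_0 ≅ Z^5, C_1 ≅ Z^10, C_2 ≅ Z^5.

The boundary map ∂_1: C_1 → C_0 sends each edge [p,q] (with p < q) to q − p. For instance
  ∂[2,3] = [3] − [2].
This gives a 5×10 integer matrix of rank 4; reducing to Smith normal form yields diagonal entries (1,1,1,1).

∂_2: C_2 → C_1 maps a triangle to the signed sum of its edges. For instance
  ∂[2,3,4] = [3,4] − [2,4] + [2,3],
  ∂[0,3,4] = [3,4] − [0,4] + [0,3].
This gives a 10×5 integer matrix of rank 5; reducing to Smith normal form yields diagonal entries (1,1,1,1,1).

From H_k ≅ ker(∂_k) / im(∂_{k+1}) we obtain:

  H_0: rank C_0 − rank ∂_1 = 5 − 4 = 1, and the invariant factors of ∂_1 are all 1, so H_0 ≅ Z.

(K is a triangulation of the Möbius band.)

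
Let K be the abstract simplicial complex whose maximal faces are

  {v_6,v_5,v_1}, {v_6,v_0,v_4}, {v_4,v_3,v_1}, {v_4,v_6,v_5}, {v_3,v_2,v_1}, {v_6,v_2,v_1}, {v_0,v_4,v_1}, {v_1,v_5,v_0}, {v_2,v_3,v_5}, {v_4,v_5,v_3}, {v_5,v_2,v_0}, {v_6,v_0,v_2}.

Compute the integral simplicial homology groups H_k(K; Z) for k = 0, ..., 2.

Take the total order v_0 < v_1 < v_2 < v_3 < v_4 < v_5 < v_6 on the vertex set. Then K (dimension 2) consists of the simplices:

  0-simplices (7): [v_0], [v_1], [v_2], [v_3], [v_4], [v_5], [v_6]
  1-simplices (18): (18 of them)
  2-simplices (12): (12 of them)

giving chain groups C_0 ≅ Z^7, C_1 ≅ Z^18, C_2 ≅ Z^12.

The boundary map ∂_1: C_1 → C_0 is given by ∂[p,q] = [q] − [p]. For instance
  ∂[v_0,v_5] = [v_5] − [v_0].
As a 7×18 matrix over Z this has rank 6, with invariant factors (1,1,1,1,1,1).

∂_2: C_2 → C_1 sends each 2-simplex [p,q,r] to [q,r] − [p,r] + [p,q]. For instance
  ∂[v_2,v_3,v_5] = [v_3,v_5] − [v_2,v_5] + [v_2,v_3],
  ∂[v_0,v_2,v_6] = [v_2,v_6] − [v_0,v_6] + [v_0,v_2].
The resulting 18×12 matrix has rank 12, and its Smith normal form has invariant factors (1,1,1,1,1,1,1,1,1,1,1,2).

From H_k ≅ ker(∂_k) / im(∂_{k+1}) we obtain:

  H_0: rank C_0 − rank ∂_1 = 7 − 6 = 1, and the invariant factors of ∂_1 are all 1, so H_0 ≅ Z.
  H_1: rank ker ∂_1 − rank ∂_2 = (18 − 6) − 12 = 0, and ∂_2 has invariant factor 2 > 1, so H_1 ≅ Z/2Z.
  H_2: rank ker ∂_2 − rank ∂_3 = (12 − 12) − 0 = 0, and there is no ∂_3, so H_2 ≅ 0.

(K is a triangulation of the real projective plane RP^2.)

H_0 = Z,  H_1 = Z/2Z,  H_2 = 0.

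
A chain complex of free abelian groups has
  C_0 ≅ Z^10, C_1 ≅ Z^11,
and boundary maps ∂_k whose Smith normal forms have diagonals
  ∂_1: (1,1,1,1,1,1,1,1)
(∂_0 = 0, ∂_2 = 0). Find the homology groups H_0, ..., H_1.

H_0: b_0 = 10 − 0 − 8 = 2; torsion from ∂_1 factors > 1: none. So H_0 = Z^2.
H_1: b_1 = 11 − 8 − 0 = 3; torsion from ∂_2 factors > 1: none. So H_1 = Z^3.

H_0 = Z^2,  H_1 = Z^3.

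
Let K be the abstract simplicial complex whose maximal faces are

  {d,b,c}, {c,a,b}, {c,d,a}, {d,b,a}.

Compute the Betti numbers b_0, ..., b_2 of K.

b_0 = 1, b_1 = 0, b_2 = 1.

Order the vertices as a < b < c < d. Listing each simplex with vertices in this order, K has dimension 2 with simplices:

  0-simplices (4): a, b, c, d
  1-simplices (6): ab, ac, ad, bc, bd, cd
  2-simplices (4): abc, abd, acd, bcd

giving chain groups C_0 ≅ Z^4, C_1 ≅ Z^6, C_2 ≅ Z^4.

The boundary map ∂_1: C_1 → C_0 is given by ∂[p,q] = [q] − [p].
As a 4×6 matrix over Z this has rank 3, with invariant factors (1,1,1).

Boundary ∂_2: C_2 → C_1 acts by ∂[p,q,r] = [q,r] − [p,r] + [p,q]. For instance
  ∂abc = bc − ac + ab,
  ∂abd = bd − ad + ab.
The resulting 6×4 matrix has rank 3, and its Smith normal form has invariant factors (1,1,1).

Now H_k = ker ∂_k / im ∂_{k+1}, so:

  H_0: rank C_0 − rank ∂_1 = 4 − 3 = 1, and the invariant factors of ∂_1 are all 1, so H_0 = Z.
  H_1: rank ker ∂_1 − rank ∂_2 = (6 − 3) − 3 = 0, and the invariant factors of ∂_2 are all 1, so H_1 = 0.
  H_2: rank ker ∂_2 − rank ∂_3 = (4 − 3) − 0 = 1, and there is no ∂_3, so H_2 = Z.

As a check, the Euler characteristic is 4 − 6 + 4 = 2, which agrees with 1 − 0 + 1 = 2.

Hence the Betti numbers are b_0 = 1, b_1 = 0, b_2 = 1.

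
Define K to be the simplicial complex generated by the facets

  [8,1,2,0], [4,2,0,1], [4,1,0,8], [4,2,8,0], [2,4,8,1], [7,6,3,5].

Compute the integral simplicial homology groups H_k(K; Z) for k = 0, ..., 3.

Order the vertices as 0 < 1 < 2 < 3 < 4 < 5 < 6 < 7 < 8. Listing each simplex with vertices in this order, K has dimension 3 with simplices:

  0-simplices (9): [0], [1], [2], [3], [4], [5], [6], [7], [8]
  1-simplices (16): [0,1], [0,2], [0,4], [0,8], [1,2], [1,4], [1,8], [2,4], [2,8], [3,5], [3,6], [3,7], [4,8], [5,6], [5,7], [6,7]
  2-simplices (14): [0,1,2], [0,1,4], [0,1,8], [0,2,4], [0,2,8], [0,4,8], [1,2,4], [1,2,8], [1,4,8], [2,4,8], [3,5,6], [3,5,7], [3,6,7], [5,6,7]
  3-simplices (6): [0,1,2,4], [0,1,2,8], [0,1,4,8], [0,2,4,8], [1,2,4,8], [3,5,6,7]

so the chain groups are C_0 ≅ Z^9, C_1 ≅ Z^16, C_2 ≅ Z^14, C_3 ≅ Z^6.

The boundary map ∂_1: C_1 → C_0 sends each edge [p,q] (with p < q) to q − p. For instance
  ∂[4,8] = [8] − [4].
The 9×16 boundary matrix has rank 7 and Smith normal form diag(1,1,1,1,1,1,1).

∂_2: C_2 → C_1 sends each 2-simplex [p,q,r] to [q,r] − [p,r] + [p,q]. For instance
  ∂[1,2,4] = [2,4] − [1,4] + [1,2],
  ∂[0,2,4] = [2,4] − [0,4] + [0,2].
As a 16×14 matrix over Z this has rank 9, with invariant factors (1,1,1,1,1,1,1,1,1).

∂_3: C_3 → C_2 sends each 3-simplex σ to the alternating sum Σ_i (−1)^i (σ with its i-th vertex removed). For instance
  ∂[0,1,4,8] = [1,4,8] − [0,4,8] + [0,1,8] − [0,1,4],
  ∂[0,2,4,8] = [2,4,8] − [0,4,8] + [0,2,8] − [0,2,4].
As a 14×6 matrix over Z this has rank 5, with invariant factors (1,1,1,1,1).

Computing H_k = (kernel of ∂_k) / (image of ∂_{k+1}):

  H_0: rank C_0 − rank ∂_1 = 9 − 7 = 2, and the invariant factors of ∂_1 are all 1, so H_0 = Z^2.
  H_1: rank ker ∂_1 − rank ∂_2 = (16 − 7) − 9 = 0, and the invariant factors of ∂_2 are all 1, so H_1 = 0.
  H_2: rank ker ∂_2 − rank ∂_3 = (14 − 9) − 5 = 0, and the invariant factors of ∂_3 are all 1, so H_2 = 0.
  H_3: rank ker ∂_3 − rank ∂_4 = (6 − 5) − 0 = 1, and there is no ∂_4, so H_3 = Z.

H_0 ≅ Z^2,  H_1 = 0,  H_2 = 0,  H_3 ≅ Z.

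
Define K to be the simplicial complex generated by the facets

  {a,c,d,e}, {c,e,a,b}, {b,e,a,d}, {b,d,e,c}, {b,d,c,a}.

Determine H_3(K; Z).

K has 5 vertices, 10 edges, 10 triangles, 5 3-simplices.
rank ∂_3 = 4, rank ∂_4 = 0 ⇒ b_3 = 5 − 4 − 0 = 1. So H_3 = Z.

H_3 = Z.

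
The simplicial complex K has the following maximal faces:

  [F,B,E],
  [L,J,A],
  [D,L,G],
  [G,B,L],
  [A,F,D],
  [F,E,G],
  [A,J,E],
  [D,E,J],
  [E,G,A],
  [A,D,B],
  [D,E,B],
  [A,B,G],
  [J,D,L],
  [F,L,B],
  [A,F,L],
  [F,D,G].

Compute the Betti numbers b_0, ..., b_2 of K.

Take the total order A < B < D < E < F < G < J < L on the vertex set. Then K (dimension 2) consists of the simplices:

  0-simplices (8): A, B, D, E, F, G, J, L
  1-simplices (24): AB, AD, AE, AF, AG, AJ, AL, BD, BE, BF, BG, BL, DE, DF, DG, DJ, DL, EF, EG, EJ, FG, FL, GL, JL
  2-simplices (16): ABD, ABG, ADF, AEG, AEJ, AFL, AJL, BDE, BEF, BFL, BGL, DEJ, DFG, DGL, DJL, EFG

Hence C_0 ≅ Z^8, C_1 ≅ Z^24, C_2 ≅ Z^16.

Boundary ∂_1: C_1 → C_0 is given by ∂[p,q] = [q] − [p]. For instance
  ∂AD = D − A.
The 8×24 boundary matrix has rank 7 and Smith normal form diag(1,1,1,1,1,1,1).

The boundary map ∂_2: C_2 → C_1 acts by ∂[p,q,r] = [q,r] − [p,r] + [p,q]. For instance
  ∂AEG = EG − AG + AE,
  ∂BGL = GL − BL + BG.
The 24×16 boundary matrix has rank 15 and Smith normal form diag(1,1,1,1,1,1,1,1,1,1,1,1,1,1,1).

Reading off H_k = ker ∂_k / im ∂_{k+1}:

  H_0: rank C_0 − rank ∂_1 = 8 − 7 = 1, and the invariant factors of ∂_1 are all 1, so H_0 = Z.
  H_1: rank ker ∂_1 − rank ∂_2 = (24 − 7) − 15 = 2, and the invariant factors of ∂_2 are all 1, so H_1 = Z^2.
  H_2: rank ker ∂_2 − rank ∂_3 = (16 − 15) − 0 = 1, and there is no ∂_3, so H_2 = Z.

As a check, the Euler characteristic is 8 − 24 + 16 = 0, which agrees with 1 − 2 + 1 = 0.

Hence the Betti numbers are b_0 = 1, b_1 = 2, b_2 = 1.

b_0 = 1, b_1 = 2, b_2 = 1.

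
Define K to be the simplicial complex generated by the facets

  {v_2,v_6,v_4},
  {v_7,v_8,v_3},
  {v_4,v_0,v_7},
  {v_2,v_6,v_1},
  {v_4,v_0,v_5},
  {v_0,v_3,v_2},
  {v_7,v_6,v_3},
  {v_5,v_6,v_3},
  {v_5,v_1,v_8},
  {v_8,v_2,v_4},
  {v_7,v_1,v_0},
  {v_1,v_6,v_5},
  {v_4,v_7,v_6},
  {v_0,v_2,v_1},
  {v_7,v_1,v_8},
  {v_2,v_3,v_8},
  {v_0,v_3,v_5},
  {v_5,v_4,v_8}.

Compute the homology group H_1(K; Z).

H_1 ≅ Z^2.

We work with the vertex ordering v_0 < v_1 < v_2 < v_3 < v_4 < v_5 < v_6 < v_7 < v_8. The simplices of K, each written with vertices in increasing order, are:

  0-simplices (9): [v_0], [v_1], [v_2], [v_3], [v_4], [v_5], [v_6], [v_7], [v_8]
  1-simplices (27): (27 of them)
  2-simplices (18): (18 of them)

so the chain groups are C_0 ≅ Z^9, C_1 ≅ Z^27, C_2 ≅ Z^18.

The boundary map ∂_1: C_1 → C_0 sends each edge [p,q] (with p < q) to q − p. For instance
  ∂[v_2,v_4] = [v_4] − [v_2].
As a 9×27 matrix over Z this has rank 8, with invariant factors (1,1,1,1,1,1,1,1).

∂_2: C_2 → C_1 sends each 2-simplex [p,q,r] to [q,r] − [p,r] + [p,q]. For instance
  ∂[v_4,v_5,v_8] = [v_5,v_8] − [v_4,v_8] + [v_4,v_5],
  ∂[v_3,v_5,v_6] = [v_5,v_6] − [v_3,v_6] + [v_3,v_5].
This gives a 27×18 integer matrix of rank 17; reducing to Smith normal form yields diagonal entries (1,1,1,1,1,1,1,1,1,1,1,1,1,1,1,1,1).

Reading off H_k = ker ∂_k / im ∂_{k+1}:

  H_1: rank ker ∂_1 − rank ∂_2 = (27 − 8) − 17 = 2, and the invariant factors of ∂_2 are all 1, so H_1 ≅ Z^2.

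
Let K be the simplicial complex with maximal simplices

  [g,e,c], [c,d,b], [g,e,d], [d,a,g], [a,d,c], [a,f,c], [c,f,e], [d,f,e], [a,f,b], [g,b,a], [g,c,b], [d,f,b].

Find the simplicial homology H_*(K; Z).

H_0 = Z,  H_1 = Z/2,  H_2 = 0.

K has 7 vertices, 18 edges, 12 triangles.
rank ∂_0 = 0, rank ∂_1 = 6 ⇒ b_0 = 7 − 0 − 6 = 1; all invariant factors of ∂_1 are 1 so no torsion. So H_0 ≅ Z.
rank ∂_1 = 6, rank ∂_2 = 12 ⇒ b_1 = 18 − 6 − 12 = 0; ∂_2 has invariant factor(s) [2] giving torsion. So H_1 ≅ Z/2.
rank ∂_2 = 12, rank ∂_3 = 0 ⇒ b_2 = 12 − 12 − 0 = 0. So H_2 ≅ 0.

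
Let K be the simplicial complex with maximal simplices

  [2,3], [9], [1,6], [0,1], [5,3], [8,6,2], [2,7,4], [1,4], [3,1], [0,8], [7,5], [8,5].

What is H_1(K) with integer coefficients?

Fix the vertex order 0 < 1 < 2 < 3 < 4 < 5 < 6 < 7 < 8 < 9 and write every simplex with vertices in increasing order. Then dim K = 2 and the simplices of K are:

  0-simplices (10): [0], [1], [2], [3], [4], [5], [6], [7], [8], [9]
  1-simplices (15): [0,1], [0,8], [1,3], [1,4], [1,6], [2,3], [2,4], [2,6], [2,7], [2,8], [3,5], [4,7], [5,7], [5,8], [6,8]
  2-simplices (2): [2,4,7], [2,6,8]

so the chain groups are C_0 ≅ Z^10, C_1 ≅ Z^15, C_2 ≅ Z^2.

∂_1: C_1 → C_0 sends each edge [p,q] (with p < q) to q − p.
This gives a 10×15 integer matrix of rank 8; reducing to Smith normal form yields diagonal entries (1,1,1,1,1,1,1,1).

Boundary ∂_2: C_2 → C_1 sends each 2-simplex [p,q,r] to [q,r] − [p,r] + [p,q]. For instance
  ∂[2,6,8] = [6,8] − [2,8] + [2,6],
  ∂[2,4,7] = [4,7] − [2,7] + [2,4].
This gives a 15×2 integer matrix of rank 2; reducing to Smith normal form yields diagonal entries (1,1).

Now H_k = ker ∂_k / im ∂_{k+1}, so:

  H_1: rank ker ∂_1 − rank ∂_2 = (15 − 8) − 2 = 5, and the invariant factors of ∂_2 are all 1, so H_1 = Z^5.

H_1 = Z^5.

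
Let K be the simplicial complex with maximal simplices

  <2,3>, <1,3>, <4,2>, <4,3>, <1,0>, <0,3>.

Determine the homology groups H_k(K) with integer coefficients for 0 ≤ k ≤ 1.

We work with the vertex ordering 0 < 1 < 2 < 3 < 4. The simplices of K, each written with vertices in increasing order, are:

  0-simplices (5): [0], [1], [2], [3], [4]
  1-simplices (6): [0,1], [0,3], [1,3], [2,3], [2,4], [3,4]

giving chain groups C_0 ≅ Z^5, C_1 ≅ Z^6.

∂_1: C_1 → C_0 is given by ∂[p,q] = [q] − [p].
The 5×6 boundary matrix has rank 4 and Smith normal form diag(1,1,1,1).

Reading off H_k = ker ∂_k / im ∂_{k+1}:

  H_0: rank C_0 − rank ∂_1 = 5 − 4 = 1, and the invariant factors of ∂_1 are all 1, so H_0 = Z.
  H_1: rank ker ∂_1 − rank ∂_2 = (6 − 4) − 0 = 2, and there is no ∂_2, so H_1 = Z^2.

As a check, the Euler characteristic is 5 − 6 = -1, which agrees with 1 − 2 = -1.
(K is a triangulation of a wedge of 2 circles.)

H_0 = Z,  H_1 = Z^2.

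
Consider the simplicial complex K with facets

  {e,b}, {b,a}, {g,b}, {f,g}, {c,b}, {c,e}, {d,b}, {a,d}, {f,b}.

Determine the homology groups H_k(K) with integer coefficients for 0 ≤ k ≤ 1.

Fix the vertex order a < b < c < d < e < f < g and write every simplex with vertices in increasing order. Then dim K = 1 and the simplices of K are:

  0-simplices (7): a, b, c, d, e, f, g
  1-simplices (9): ab, ad, bc, bd, be, bf, bg, ce, fg

Hence C_0 ≅ Z^7, C_1 ≅ Z^9.

∂_1: C_1 → C_0 sends each edge [p,q] (with p < q) to q − p. For instance
  ∂ce = e − c.
The 7×9 boundary matrix has rank 6 and Smith normal form diag(1,1,1,1,1,1).

Computing H_k = (kernel of ∂_k) / (image of ∂_{k+1}):

  H_0: rank C_0 − rank ∂_1 = 7 − 6 = 1, and the invariant factors of ∂_1 are all 1, so H_0 ≅ Z.
  H_1: rank ker ∂_1 − rank ∂_2 = (9 − 6) − 0 = 3, and there is no ∂_2, so H_1 ≅ Z^3.

H_0 ≅ Z,  H_1 ≅ Z^3.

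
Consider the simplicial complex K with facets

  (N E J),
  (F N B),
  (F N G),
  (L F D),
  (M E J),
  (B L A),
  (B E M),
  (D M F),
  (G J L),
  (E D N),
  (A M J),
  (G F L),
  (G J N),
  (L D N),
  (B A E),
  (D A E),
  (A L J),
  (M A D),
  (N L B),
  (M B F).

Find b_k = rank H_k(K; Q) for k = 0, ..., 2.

Take the total order A < B < D < E < F < G < J < L < M < N on the vertex set. Then K (dimension 2) consists of the simplices:

  0-simplices (10): A, B, D, E, F, G, J, L, M, N
  1-simplices (30): AB, AD, AE, AJ, AL, AM, BE, BF, BL, BM, BN, DE, DF, DL, DM, DN, EJ, EM, EN, FG, FL, FM, FN, GJ, GL, GN, JL, JM, JN, LN
  2-simplices (20): ABE, ABL, ADE, ADM, AJL, AJM, BEM, BFM, BFN, BLN, DEN, DFL, DFM, DLN, EJM, EJN, FGL, FGN, GJL, GJN

giving chain groups C_0 ≅ Z^10, C_1 ≅ Z^30, C_2 ≅ Z^20.

Boundary ∂_1: C_1 → C_0 is given by ∂[p,q] = [q] − [p].
The 10×30 boundary matrix has rank 9 and Smith normal form diag(1,1,1,1,1,1,1,1,1).

∂_2: C_2 → C_1 maps a triangle to the signed sum of its edges. For instance
  ∂ADM = DM − AM + AD,
  ∂DLN = LN − DN + DL.
The resulting 30×20 matrix has rank 20, and its Smith normal form has invariant factors (1,1,1,1,1,1,1,1,1,1,1,1,1,1,1,1,1,1,1,2).

Now H_k = ker ∂_k / im ∂_{k+1}, so:

  H_0: rank C_0 − rank ∂_1 = 10 − 9 = 1, and the invariant factors of ∂_1 are all 1, so H_0 = Z.
  H_1: rank ker ∂_1 − rank ∂_2 = (30 − 9) − 20 = 1, and ∂_2 has invariant factor 2 > 1, so H_1 = Z ⊕ Z_2.
  H_2: rank ker ∂_2 − rank ∂_3 = (20 − 20) − 0 = 0, and there is no ∂_3, so H_2 = 0.

As a check, the Euler characteristic is 10 − 30 + 20 = 0, which agrees with 1 − 1 + 0 = 0.
(K is a triangulation of the Klein bottle.)

Hence the Betti numbers are b_0 = 1, b_1 = 1, b_2 = 0.

b_0 = 1, b_1 = 1, b_2 = 0.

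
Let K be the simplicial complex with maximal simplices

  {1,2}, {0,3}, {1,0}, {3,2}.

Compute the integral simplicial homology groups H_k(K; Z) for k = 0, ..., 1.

H_0 = Z,  H_1 = Z.

Fix the vertex order 0 < 1 < 2 < 3 and write every simplex with vertices in increasing order. Then dim K = 1 and the simplices of K are:

  0-simplices (4): [0], [1], [2], [3]
  1-simplices (4): [0,1], [0,3], [1,2], [2,3]

giving chain groups C_0 ≅ Z^4, C_1 ≅ Z^4.

Boundary ∂_1: C_1 → C_0 sends each edge [p,q] (with p < q) to q − p. For instance
  ∂[0,1] = [1] − [0].
This gives a 4×4 integer matrix of rank 3; reducing to Smith normal form yields diagonal entries (1,1,1).

Reading off H_k = ker ∂_k / im ∂_{k+1}:

  H_0: rank C_0 − rank ∂_1 = 4 − 3 = 1, and the invariant factors of ∂_1 are all 1, so H_0 = Z.
  H_1: rank ker ∂_1 − rank ∂_2 = (4 − 3) − 0 = 1, and there is no ∂_2, so H_1 = Z.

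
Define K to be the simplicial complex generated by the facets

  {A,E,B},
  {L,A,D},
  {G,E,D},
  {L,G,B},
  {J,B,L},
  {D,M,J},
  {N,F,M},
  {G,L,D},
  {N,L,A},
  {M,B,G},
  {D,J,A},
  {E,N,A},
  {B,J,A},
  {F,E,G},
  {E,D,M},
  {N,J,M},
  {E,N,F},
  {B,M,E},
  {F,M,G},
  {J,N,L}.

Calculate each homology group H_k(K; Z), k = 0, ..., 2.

Take the total order A < B < D < E < F < G < J < L < M < N on the vertex set. Then K (dimension 2) consists of the simplices:

  0-simplices (10): A, B, D, E, F, G, J, L, M, N
  1-simplices (30): AB, AD, AE, AJ, AL, AN, BE, BG, BJ, BL, BM, DE, DG, DJ, DL, DM, EF, EG, EM, EN, FG, FM, FN, GL, GM, JL, JM, JN, LN, MN
  2-simplices (20): ABE, ABJ, ADJ, ADL, AEN, ALN, BEM, BGL, BGM, BJL, DEG, DEM, DGL, DJM, EFG, EFN, FGM, FMN, JLN, JMN

Hence C_0 ≅ Z^10, C_1 ≅ Z^30, C_2 ≅ Z^20.

The boundary map ∂_1: C_1 → C_0 sends each edge [p,q] (with p < q) to q − p. For instance
  ∂AD = D − A.
This gives a 10×30 integer matrix of rank 9; reducing to Smith normal form yields diagonal entries (1,1,1,1,1,1,1,1,1).

The boundary map ∂_2: C_2 → C_1 maps a triangle to the signed sum of its edges. For instance
  ∂BGL = GL − BL + BG,
  ∂ADL = DL − AL + AD.
This gives a 30×20 integer matrix of rank 20; reducing to Smith normal form yields diagonal entries (1,1,1,1,1,1,1,1,1,1,1,1,1,1,1,1,1,1,1,2).

Now H_k = ker ∂_k / im ∂_{k+1}, so:

  H_0: rank C_0 − rank ∂_1 = 10 − 9 = 1, and the invariant factors of ∂_1 are all 1, so H_0 = Z.
  H_1: rank ker ∂_1 − rank ∂_2 = (30 − 9) − 20 = 1, and ∂_2 has invariant factor 2 > 1, so H_1 = Z × Z/2.
  H_2: rank ker ∂_2 − rank ∂_3 = (20 − 20) − 0 = 0, and there is no ∂_3, so H_2 = 0.

As a check, the Euler characteristic is 10 − 30 + 20 = 0, which agrees with 1 − 1 + 0 = 0.
(K is a triangulation of the Klein bottle.)

H_0 ≅ Z,  H_1 ≅ Z × Z/2,  H_2 = 0.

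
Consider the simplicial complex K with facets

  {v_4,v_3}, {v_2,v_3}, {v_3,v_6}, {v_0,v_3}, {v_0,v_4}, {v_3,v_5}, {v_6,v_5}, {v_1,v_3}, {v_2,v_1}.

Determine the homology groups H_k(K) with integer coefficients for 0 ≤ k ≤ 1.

H_0 = Z,  H_1 = Z^3.

Take the total order v_0 < v_1 < v_2 < v_3 < v_4 < v_5 < v_6 on the vertex set. Then K (dimension 1) consists of the simplices:

  0-simplices (7): [v_0], [v_1], [v_2], [v_3], [v_4], [v_5], [v_6]
  1-simplices (9): [v_0,v_3], [v_0,v_4], [v_1,v_2], [v_1,v_3], [v_2,v_3], [v_3,v_4], [v_3,v_5], [v_3,v_6], [v_5,v_6]

Hence C_0 ≅ Z^7, C_1 ≅ Z^9.

∂_1: C_1 → C_0 sends each edge [p,q] (with p < q) to q − p. For instance
  ∂[v_0,v_3] = [v_3] − [v_0].
As a 7×9 matrix over Z this has rank 6, with invariant factors (1,1,1,1,1,1).

Computing H_k = (kernel of ∂_k) / (image of ∂_{k+1}):

  H_0: rank C_0 − rank ∂_1 = 7 − 6 = 1, and the invariant factors of ∂_1 are all 1, so H_0 = Z.
  H_1: rank ker ∂_1 − rank ∂_2 = (9 − 6) − 0 = 3, and there is no ∂_2, so H_1 = Z^3.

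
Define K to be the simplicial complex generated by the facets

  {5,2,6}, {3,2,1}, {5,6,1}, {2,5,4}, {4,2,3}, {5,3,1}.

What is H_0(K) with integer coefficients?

H_0 = Z.

Order the vertices as 1 < 2 < 3 < 4 < 5 < 6. Listing each simplex with vertices in this order, K has dimension 2 with simplices:

  0-simplices (6): [1], [2], [3], [4], [5], [6]
  1-simplices (12): [1,2], [1,3], [1,5], [1,6], [2,3], [2,4], [2,5], [2,6], [3,4], [3,5], [4,5], [5,6]
  2-simplices (6): [1,2,3], [1,3,5], [1,5,6], [2,3,4], [2,4,5], [2,5,6]

giving chain groups C_0 ≅ Z^6, C_1 ≅ Z^12, C_2 ≅ Z^6.

The boundary map ∂_1: C_1 → C_0 sends each edge [p,q] (with p < q) to q − p.
As a 6×12 matrix over Z this has rank 5, with invariant factors (1,1,1,1,1).

Boundary ∂_2: C_2 → C_1 sends each 2-simplex [p,q,r] to [q,r] − [p,r] + [p,q]. For instance
  ∂[2,3,4] = [3,4] − [2,4] + [2,3],
  ∂[1,2,3] = [2,3] − [1,3] + [1,2].
The 12×6 boundary matrix has rank 6 and Smith normal form diag(1,1,1,1,1,1).

Reading off H_k = ker ∂_k / im ∂_{k+1}:

  H_0: rank C_0 − rank ∂_1 = 6 − 5 = 1, and the invariant factors of ∂_1 are all 1, so H_0 = Z.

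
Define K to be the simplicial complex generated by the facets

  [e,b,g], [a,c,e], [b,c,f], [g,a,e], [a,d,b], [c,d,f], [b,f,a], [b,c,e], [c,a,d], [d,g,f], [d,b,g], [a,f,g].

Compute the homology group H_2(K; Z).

H_2 ≅ 0.

Take the total order a < b < c < d < e < f < g on the vertex set. Then K (dimension 2) consists of the simplices:

  0-simplices (7): a, b, c, d, e, f, g
  1-simplices (18): ab, ac, ad, ae, af, ag, bc, bd, be, bf, bg, cd, ce, cf, df, dg, eg, fg
  2-simplices (12): abd, abf, acd, ace, aeg, afg, bce, bcf, bdg, beg, cdf, dfg

so the chain groups are C_0 ≅ Z^7, C_1 ≅ Z^18, C_2 ≅ Z^12.

The boundary map ∂_1: C_1 → C_0 maps an edge to its endpoints' difference, ∂[p,q] = q − p. For instance
  ∂ce = e − c.
The 7×18 boundary matrix has rank 6 and Smith normal form diag(1,1,1,1,1,1).

The boundary map ∂_2: C_2 → C_1 acts by ∂[p,q,r] = [q,r] − [p,r] + [p,q]. For instance
  ∂abd = bd − ad + ab,
  ∂aeg = eg − ag + ae.
This gives a 18×12 integer matrix of rank 12; reducing to Smith normal form yields diagonal entries (1,1,1,1,1,1,1,1,1,1,1,2).

From H_k ≅ ker(∂_k) / im(∂_{k+1}) we obtain:

  H_2: rank ker ∂_2 − rank ∂_3 = (12 − 12) − 0 = 0, and there is no ∂_3, so H_2 ≅ 0.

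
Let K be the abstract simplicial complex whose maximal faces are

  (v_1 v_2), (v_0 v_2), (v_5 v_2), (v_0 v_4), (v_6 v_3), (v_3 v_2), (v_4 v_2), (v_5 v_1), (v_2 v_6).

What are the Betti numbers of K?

b_0 = 1, b_1 = 3.

Order the vertices as v_0 < v_1 < v_2 < v_3 < v_4 < v_5 < v_6. Listing each simplex with vertices in this order, K has dimension 1 with simplices:

  0-simplices (7): [v_0], [v_1], [v_2], [v_3], [v_4], [v_5], [v_6]
  1-simplices (9): [v_0,v_2], [v_0,v_4], [v_1,v_2], [v_1,v_5], [v_2,v_3], [v_2,v_4], [v_2,v_5], [v_2,v_6], [v_3,v_6]

so the chain groups are C_0 ≅ Z^7, C_1 ≅ Z^9.

∂_1: C_1 → C_0 is given by ∂[p,q] = [q] − [p].
The 7×9 boundary matrix has rank 6 and Smith normal form diag(1,1,1,1,1,1).

From H_k ≅ ker(∂_k) / im(∂_{k+1}) we obtain:

  H_0: rank C_0 − rank ∂_1 = 7 − 6 = 1, and the invariant factors of ∂_1 are all 1, so H_0 = Z.
  H_1: rank ker ∂_1 − rank ∂_2 = (9 − 6) − 0 = 3, and there is no ∂_2, so H_1 = Z^3.

Hence the Betti numbers are b_0 = 1, b_1 = 3.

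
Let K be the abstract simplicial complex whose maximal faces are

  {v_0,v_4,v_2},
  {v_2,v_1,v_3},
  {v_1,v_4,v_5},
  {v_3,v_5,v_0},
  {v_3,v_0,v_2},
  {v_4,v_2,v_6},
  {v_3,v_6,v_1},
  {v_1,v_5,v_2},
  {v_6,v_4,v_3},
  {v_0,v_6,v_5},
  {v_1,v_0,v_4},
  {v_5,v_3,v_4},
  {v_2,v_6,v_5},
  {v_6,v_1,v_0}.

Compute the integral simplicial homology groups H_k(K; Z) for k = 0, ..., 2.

H_0 = Z,  H_1 = Z^2,  H_2 = Z.

K has 7 vertices, 21 edges, 14 triangles.
rank ∂_0 = 0, rank ∂_1 = 6 ⇒ b_0 = 7 − 0 − 6 = 1; all invariant factors of ∂_1 are 1 so no torsion. So H_0 ≅ Z.
rank ∂_1 = 6, rank ∂_2 = 13 ⇒ b_1 = 21 − 6 − 13 = 2; all invariant factors of ∂_2 are 1 so no torsion. So H_1 ≅ Z^2.
rank ∂_2 = 13, rank ∂_3 = 0 ⇒ b_2 = 14 − 13 − 0 = 1. So H_2 ≅ Z.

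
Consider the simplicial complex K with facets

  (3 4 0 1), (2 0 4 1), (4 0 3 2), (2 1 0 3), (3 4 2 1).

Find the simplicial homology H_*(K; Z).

We work with the vertex ordering 0 < 1 < 2 < 3 < 4. The simplices of K, each written with vertices in increasing order, are:

  0-simplices (5): [0], [1], [2], [3], [4]
  1-simplices (10): [0,1], [0,2], [0,3], [0,4], [1,2], [1,3], [1,4], [2,3], [2,4], [3,4]
  2-simplices (10): [0,1,2], [0,1,3], [0,1,4], [0,2,3], [0,2,4], [0,3,4], [1,2,3], [1,2,4], [1,3,4], [2,3,4]
  3-simplices (5): [0,1,2,3], [0,1,2,4], [0,1,3,4], [0,2,3,4], [1,2,3,4]

Hence C_0 ≅ Z^5, C_1 ≅ Z^10, C_2 ≅ Z^10, C_3 ≅ Z^5.

The boundary map ∂_1: C_1 → C_0 sends each edge [p,q] (with p < q) to q − p.
This gives a 5×10 integer matrix of rank 4; reducing to Smith normal form yields diagonal entries (1,1,1,1).

The boundary map ∂_2: C_2 → C_1 sends each 2-simplex [p,q,r] to [q,r] − [p,r] + [p,q]. For instance
  ∂[0,2,3] = [2,3] − [0,3] + [0,2],
  ∂[1,2,3] = [2,3] − [1,3] + [1,2].
This gives a 10×10 integer matrix of rank 6; reducing to Smith normal form yields diagonal entries (1,1,1,1,1,1).

∂_3: C_3 → C_2 sends each 3-simplex σ to the alternating sum Σ_i (−1)^i (σ with its i-th vertex removed). For instance
  ∂[0,1,2,3] = [1,2,3] − [0,2,3] + [0,1,3] − [0,1,2],
  ∂[1,2,3,4] = [2,3,4] − [1,3,4] + [1,2,4] − [1,2,3].
The resulting 10×5 matrix has rank 4, and its Smith normal form has invariant factors (1,1,1,1).

Reading off H_k = ker ∂_k / im ∂_{k+1}:

  H_0: rank C_0 − rank ∂_1 = 5 − 4 = 1, and the invariant factors of ∂_1 are all 1, so H_0 = Z.
  H_1: rank ker ∂_1 − rank ∂_2 = (10 − 4) − 6 = 0, and the invariant factors of ∂_2 are all 1, so H_1 = 0.
  H_2: rank ker ∂_2 − rank ∂_3 = (10 − 6) − 4 = 0, and the invariant factors of ∂_3 are all 1, so H_2 = 0.
  H_3: rank ker ∂_3 − rank ∂_4 = (5 − 4) − 0 = 1, and there is no ∂_4, so H_3 = Z.

(K is a triangulation of the 3-sphere S^3.)

H_0 ≅ Z,  H_1 = 0,  H_2 = 0,  H_3 ≅ Z.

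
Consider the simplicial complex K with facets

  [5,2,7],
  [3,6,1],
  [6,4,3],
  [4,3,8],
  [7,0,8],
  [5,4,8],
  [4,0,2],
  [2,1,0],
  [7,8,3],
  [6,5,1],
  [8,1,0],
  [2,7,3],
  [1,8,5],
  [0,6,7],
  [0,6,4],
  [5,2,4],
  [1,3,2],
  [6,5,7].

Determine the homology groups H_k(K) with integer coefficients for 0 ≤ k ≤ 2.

H_0 ≅ Z,  H_1 ≅ Z^2,  H_2 ≅ Z.

Order the vertices as 0 < 1 < 2 < 3 < 4 < 5 < 6 < 7 < 8. Listing each simplex with vertices in this order, K has dimension 2 with simplices:

  0-simplices (9): [0], [1], [2], [3], [4], [5], [6], [7], [8]
  1-simplices (27): (27 of them)
  2-simplices (18): [0,1,2], [0,1,8], [0,2,4], [0,4,6], [0,6,7], [0,7,8], [1,2,3], [1,3,6], [1,5,6], [1,5,8], [2,3,7], [2,4,5], [2,5,7], [3,4,6], [3,4,8], [3,7,8], [4,5,8], [5,6,7]

giving chain groups C_0 ≅ Z^9, C_1 ≅ Z^27, C_2 ≅ Z^18.

The boundary map ∂_1: C_1 → C_0 is given by ∂[p,q] = [q] − [p].
As a 9×27 matrix over Z this has rank 8, with invariant factors (1,1,1,1,1,1,1,1).

Boundary ∂_2: C_2 → C_1 maps a triangle to the signed sum of its edges. For instance
  ∂[1,2,3] = [2,3] − [1,3] + [1,2],
  ∂[4,5,8] = [5,8] − [4,8] + [4,5].
This gives a 27×18 integer matrix of rank 17; reducing to Smith normal form yields diagonal entries (1,1,1,1,1,1,1,1,1,1,1,1,1,1,1,1,1).

Computing H_k = (kernel of ∂_k) / (image of ∂_{k+1}):

  H_0: rank C_0 − rank ∂_1 = 9 − 8 = 1, and the invariant factors of ∂_1 are all 1, so H_0 ≅ Z.
  H_1: rank ker ∂_1 − rank ∂_2 = (27 − 8) − 17 = 2, and the invariant factors of ∂_2 are all 1, so H_1 ≅ Z^2.
  H_2: rank ker ∂_2 − rank ∂_3 = (18 − 17) − 0 = 1, and there is no ∂_3, so H_2 ≅ Z.

As a check, the Euler characteristic is 9 − 27 + 18 = 0, which agrees with 1 − 2 + 1 = 0.
(K is a triangulation of the torus T^2.)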